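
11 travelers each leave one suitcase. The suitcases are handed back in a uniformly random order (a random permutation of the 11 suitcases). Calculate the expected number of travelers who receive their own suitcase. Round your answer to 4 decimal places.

Let Xᵢ = 1 if person i gets their own suitcase. For each i, P(Xᵢ=1) = 1/11.
By linearity of expectation, E[X₁+…+X_11] = 11·(1/11) = 1.
≈ 1.0000

1.0000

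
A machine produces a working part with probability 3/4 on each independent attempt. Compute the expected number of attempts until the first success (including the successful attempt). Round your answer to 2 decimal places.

For a geometric distribution, E[trials] = 1/p = 1/(3/4) = 4/3.
≈ 1.33

1.33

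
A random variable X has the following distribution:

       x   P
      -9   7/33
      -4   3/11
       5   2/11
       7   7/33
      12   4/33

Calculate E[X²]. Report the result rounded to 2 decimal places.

E[X²] = (7/33)·81 + (3/11)·16 + (2/11)·25 + (7/33)·49 + (4/33)·144
     = 1780/33 ≈ 53.94

53.94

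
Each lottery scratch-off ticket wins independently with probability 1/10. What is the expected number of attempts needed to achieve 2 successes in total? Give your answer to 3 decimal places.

By linearity (sum of 2 independent geometric waits), E[trials] = 2/p = 2/(1/10) = 20.
≈ 20.000

20.000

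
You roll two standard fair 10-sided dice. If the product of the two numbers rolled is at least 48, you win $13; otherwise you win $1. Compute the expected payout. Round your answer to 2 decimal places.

E[payout] = (19/25)·1 + (6/25)·13 = 97/25
≈ $3.88

$3.88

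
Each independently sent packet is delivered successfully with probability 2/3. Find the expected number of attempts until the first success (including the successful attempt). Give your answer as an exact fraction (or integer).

For a geometric distribution, E[trials] = 1/p = 1/(2/3) = 3/2.

3/2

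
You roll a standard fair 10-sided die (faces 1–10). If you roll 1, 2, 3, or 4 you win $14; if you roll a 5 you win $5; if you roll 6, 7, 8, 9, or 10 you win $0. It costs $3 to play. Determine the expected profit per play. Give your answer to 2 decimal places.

$3.10

E[payout] = (1/2)·0 + (1/10)·5 + (2/5)·14 = 61/10
Expected profit = 61/10 − 3 = 31/10 ≈ $3.10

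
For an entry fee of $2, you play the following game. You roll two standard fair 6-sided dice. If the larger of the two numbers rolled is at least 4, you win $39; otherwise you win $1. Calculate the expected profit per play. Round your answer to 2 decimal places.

E[payout] = (1/4)·1 + (3/4)·39 = 59/2
Expected profit = 59/2 − 2 = 55/2 ≈ $27.50

$27.50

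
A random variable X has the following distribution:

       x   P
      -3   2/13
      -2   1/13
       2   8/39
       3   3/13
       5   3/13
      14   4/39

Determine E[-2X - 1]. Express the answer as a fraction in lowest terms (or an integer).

E[-2x-1] = (2/13)·5 + (1/13)·3 + (8/39)·(-5) + (3/13)·(-7) + (3/13)·(-11) + (4/39)·(-29)
     = -93/13

-93/13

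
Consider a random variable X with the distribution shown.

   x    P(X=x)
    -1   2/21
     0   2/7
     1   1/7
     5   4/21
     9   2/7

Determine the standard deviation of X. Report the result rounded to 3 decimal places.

3.923

E[X] = 25/7, E[X²] = 197/7
Var(X) = E[X²] − (E[X])² = 197/7 − 625/49 = 754/49
SD(X) = √(754/49) ≈ 3.923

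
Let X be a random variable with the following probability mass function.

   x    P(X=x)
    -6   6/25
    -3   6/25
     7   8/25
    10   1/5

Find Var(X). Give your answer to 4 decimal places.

42.1536

E[X] = (6/25)·(-6) + (6/25)·(-3) + (8/25)·7 + (1/5)·10 = 52/25
E[X²] = (6/25)·36 + (6/25)·9 + (8/25)·49 + (1/5)·100 = 1162/25
Var(X) = 1162/25 − (52/25)² = 26346/625 ≈ 42.1536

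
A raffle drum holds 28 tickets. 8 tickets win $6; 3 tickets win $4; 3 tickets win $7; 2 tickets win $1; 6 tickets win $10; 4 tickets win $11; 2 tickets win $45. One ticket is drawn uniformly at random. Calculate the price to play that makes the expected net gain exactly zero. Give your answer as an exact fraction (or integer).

277/28 dollars

E[payout] = (8/28)·6 + (3/28)·4 + (3/28)·7 + (2/28)·1 + (6/28)·10 + (4/28)·11 + (2/28)·45 = 277/28
Fair fee = E[payout] = 277/28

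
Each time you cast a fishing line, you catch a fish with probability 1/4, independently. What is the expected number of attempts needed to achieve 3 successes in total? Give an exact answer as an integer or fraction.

12

By linearity (sum of 3 independent geometric waits), E[trials] = 3/p = 3/(1/4) = 12.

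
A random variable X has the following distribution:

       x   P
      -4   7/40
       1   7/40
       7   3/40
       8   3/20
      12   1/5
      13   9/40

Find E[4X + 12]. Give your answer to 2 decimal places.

E[4x+12] = (7/40)·(-4) + (7/40)·16 + (3/40)·40 + (3/20)·44 + (1/5)·60 + (9/40)·64
     = 381/10 ≈ 38.10

38.10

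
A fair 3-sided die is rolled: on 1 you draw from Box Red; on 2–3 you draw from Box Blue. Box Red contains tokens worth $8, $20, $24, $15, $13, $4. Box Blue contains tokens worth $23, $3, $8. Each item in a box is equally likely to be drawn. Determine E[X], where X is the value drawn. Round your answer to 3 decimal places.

$12.222

E[X | Box Red] = (8 + 20 + 24 + 15 + 13 + 4)/6 = 14
E[X | Box Blue] = (23 + 3 + 8)/3 = 34/3
E[X] = (1/3)·14 + (2/3)·34/3 = 110/9 ≈ 12.222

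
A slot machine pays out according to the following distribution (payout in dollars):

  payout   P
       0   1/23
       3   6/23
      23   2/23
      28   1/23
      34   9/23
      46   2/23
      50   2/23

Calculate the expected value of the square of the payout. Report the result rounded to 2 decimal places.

E[X²] = (1/23)·0 + (6/23)·9 + (2/23)·529 + (1/23)·784 + (9/23)·1156 + (2/23)·2116 + (2/23)·2500
     = 21532/23 ≈ 936.17

936.17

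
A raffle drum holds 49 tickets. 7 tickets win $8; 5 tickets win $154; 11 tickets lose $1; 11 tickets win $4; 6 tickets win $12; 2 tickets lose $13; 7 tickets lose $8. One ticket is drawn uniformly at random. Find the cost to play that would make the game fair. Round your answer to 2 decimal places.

E[payout] = (7/49)·8 + (5/49)·154 + (11/49)·(-1) + (11/49)·4 + (6/49)·12 + (2/49)·(-13) + (7/49)·(-8) = 849/49
Fair fee = E[payout] = 849/49 ≈ $17.33

$17.33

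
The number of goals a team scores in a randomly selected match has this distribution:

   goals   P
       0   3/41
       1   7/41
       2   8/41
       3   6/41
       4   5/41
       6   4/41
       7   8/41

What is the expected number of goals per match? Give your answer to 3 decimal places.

E[X] = (3/41)·0 + (7/41)·1 + (8/41)·2 + (6/41)·3 + (5/41)·4 + (4/41)·6 + (8/41)·7
     = 141/41 ≈ 3.439

3.439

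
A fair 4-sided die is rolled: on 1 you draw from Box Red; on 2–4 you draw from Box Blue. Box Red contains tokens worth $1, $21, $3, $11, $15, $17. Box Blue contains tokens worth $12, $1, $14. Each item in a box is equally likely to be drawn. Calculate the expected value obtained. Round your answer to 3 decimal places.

E[X | Box Red] = (1 + 21 + 3 + 11 + 15 + 17)/6 = 34/3
E[X | Box Blue] = (12 + 1 + 14)/3 = 9
E[X] = (1/4)·34/3 + (3/4)·9 = 115/12 ≈ 9.583

$9.583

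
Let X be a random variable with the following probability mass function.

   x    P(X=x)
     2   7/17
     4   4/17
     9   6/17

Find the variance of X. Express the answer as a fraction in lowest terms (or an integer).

2770/289

E[X] = (7/17)·2 + (4/17)·4 + (6/17)·9 = 84/17
E[X²] = (7/17)·4 + (4/17)·16 + (6/17)·81 = 34
Var(X) = 34 − (84/17)² = 2770/289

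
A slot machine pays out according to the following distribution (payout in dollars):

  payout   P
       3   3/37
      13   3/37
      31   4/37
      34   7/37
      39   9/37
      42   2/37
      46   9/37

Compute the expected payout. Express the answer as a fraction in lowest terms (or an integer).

1259/37 dollars

E[X] = (3/37)·3 + (3/37)·13 + (4/37)·31 + (7/37)·34 + (9/37)·39 + (2/37)·42 + (9/37)·46
     = 1259/37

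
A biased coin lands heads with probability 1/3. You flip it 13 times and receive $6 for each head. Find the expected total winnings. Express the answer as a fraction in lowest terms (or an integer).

$26

E[#heads] = 13·1/3 = 13/3 (linearity over flips).
E[winnings] = 6·13/3 = 26.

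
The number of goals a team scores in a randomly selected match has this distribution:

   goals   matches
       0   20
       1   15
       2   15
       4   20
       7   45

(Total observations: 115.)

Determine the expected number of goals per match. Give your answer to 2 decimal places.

3.83

Total = 115, so P(goals=0) = 20/115, etc.
E[X] = (4/23)·0 + (3/23)·1 + (3/23)·2 + (4/23)·4 + (9/23)·7
     = 88/23 ≈ 3.83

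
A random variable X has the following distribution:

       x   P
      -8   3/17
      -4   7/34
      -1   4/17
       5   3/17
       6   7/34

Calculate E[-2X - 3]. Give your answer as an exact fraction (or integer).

-39/17

E[-2x-3] = (3/17)·13 + (7/34)·5 + (4/17)·(-1) + (3/17)·(-13) + (7/34)·(-15)
     = -39/17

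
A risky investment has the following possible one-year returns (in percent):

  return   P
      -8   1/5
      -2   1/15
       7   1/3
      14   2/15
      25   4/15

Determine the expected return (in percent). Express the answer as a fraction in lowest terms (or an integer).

E[X] = (1/5)·(-8) + (1/15)·(-2) + (1/3)·7 + (2/15)·14 + (4/15)·25
     = 137/15

137/15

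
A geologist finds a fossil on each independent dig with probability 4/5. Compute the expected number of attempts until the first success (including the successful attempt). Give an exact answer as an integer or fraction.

5/4

For a geometric distribution, E[trials] = 1/p = 1/(4/5) = 5/4.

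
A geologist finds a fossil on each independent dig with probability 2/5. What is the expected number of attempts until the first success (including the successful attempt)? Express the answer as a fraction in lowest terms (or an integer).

For a geometric distribution, E[trials] = 1/p = 1/(2/5) = 5/2.

5/2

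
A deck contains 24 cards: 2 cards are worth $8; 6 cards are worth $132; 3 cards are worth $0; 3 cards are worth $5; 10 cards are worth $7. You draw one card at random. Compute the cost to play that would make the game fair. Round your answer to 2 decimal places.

E[payout] = (2/24)·8 + (6/24)·132 + (3/24)·0 + (3/24)·5 + (10/24)·7 = 893/24
Fair fee = E[payout] = 893/24 ≈ $37.21

$37.21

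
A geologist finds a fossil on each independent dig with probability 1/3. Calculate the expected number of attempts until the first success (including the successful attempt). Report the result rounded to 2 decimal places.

3.00

For a geometric distribution, E[trials] = 1/p = 1/(1/3) = 3.
≈ 3.00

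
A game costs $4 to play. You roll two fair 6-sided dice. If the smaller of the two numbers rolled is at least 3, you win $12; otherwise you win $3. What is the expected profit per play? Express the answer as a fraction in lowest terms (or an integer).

$3

E[payout] = (5/9)·3 + (4/9)·12 = 7
Expected profit = 7 − 4 = 3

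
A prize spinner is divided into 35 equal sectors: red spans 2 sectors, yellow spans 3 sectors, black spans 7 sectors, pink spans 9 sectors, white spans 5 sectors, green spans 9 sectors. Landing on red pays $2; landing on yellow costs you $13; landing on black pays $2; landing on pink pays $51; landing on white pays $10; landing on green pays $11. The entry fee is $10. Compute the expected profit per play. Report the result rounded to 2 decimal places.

E[payout] = (2/35)·2 + (3/35)·(-13) + (7/35)·2 + (9/35)·51 + (5/35)·10 + (9/35)·11 = 587/35
Expected profit = 587/35 − 10 = 237/35 ≈ $6.77

$6.77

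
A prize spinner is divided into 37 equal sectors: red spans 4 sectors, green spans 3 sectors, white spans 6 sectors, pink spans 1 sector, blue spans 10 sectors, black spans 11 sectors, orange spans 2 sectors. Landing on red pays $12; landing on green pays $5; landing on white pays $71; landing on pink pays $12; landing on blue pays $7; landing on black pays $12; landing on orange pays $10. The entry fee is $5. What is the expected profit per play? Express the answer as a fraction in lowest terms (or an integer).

538/37 dollars

E[payout] = (4/37)·12 + (3/37)·5 + (6/37)·71 + (1/37)·12 + (10/37)·7 + (11/37)·12 + (2/37)·10 = 723/37
Expected profit = 723/37 − 5 = 538/37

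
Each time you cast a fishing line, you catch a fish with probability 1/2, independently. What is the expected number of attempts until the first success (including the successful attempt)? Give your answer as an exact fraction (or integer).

2

For a geometric distribution, E[trials] = 1/p = 1/(1/2) = 2.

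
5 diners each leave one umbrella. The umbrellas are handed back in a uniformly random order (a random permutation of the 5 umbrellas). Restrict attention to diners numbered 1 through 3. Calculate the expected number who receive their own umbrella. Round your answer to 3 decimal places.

0.600

Let Xᵢ = 1 if person i gets their own umbrella. For each i, P(Xᵢ=1) = 1/5.
By linearity of expectation, E[X₁+…+X_3] = 3·(1/5) = 3/5.
≈ 0.600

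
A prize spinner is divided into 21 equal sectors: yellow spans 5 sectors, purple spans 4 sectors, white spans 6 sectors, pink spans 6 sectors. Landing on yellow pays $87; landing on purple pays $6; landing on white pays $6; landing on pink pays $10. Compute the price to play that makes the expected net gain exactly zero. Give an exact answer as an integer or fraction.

185/7 dollars

E[payout] = (5/21)·87 + (4/21)·6 + (6/21)·6 + (6/21)·10 = 185/7
Fair fee = E[payout] = 185/7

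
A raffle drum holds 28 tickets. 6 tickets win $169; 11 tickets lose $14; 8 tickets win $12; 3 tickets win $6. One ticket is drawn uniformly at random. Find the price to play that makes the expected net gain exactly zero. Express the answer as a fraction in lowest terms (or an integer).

487/14 dollars

E[payout] = (6/28)·169 + (11/28)·(-14) + (8/28)·12 + (3/28)·6 = 487/14
Fair fee = E[payout] = 487/14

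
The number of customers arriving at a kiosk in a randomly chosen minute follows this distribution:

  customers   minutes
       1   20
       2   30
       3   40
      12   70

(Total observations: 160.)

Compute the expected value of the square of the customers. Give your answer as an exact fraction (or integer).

Total = 160, so P(customers=1) = 20/160, etc.
E[X²] = (1/8)·1 + (3/16)·4 + (1/4)·9 + (7/16)·144
     = 529/8

529/8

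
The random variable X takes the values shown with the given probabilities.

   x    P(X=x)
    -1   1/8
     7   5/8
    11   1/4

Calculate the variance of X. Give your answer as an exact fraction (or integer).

E[X] = (1/8)·(-1) + (5/8)·7 + (1/4)·11 = 7
E[X²] = (1/8)·1 + (5/8)·49 + (1/4)·121 = 61
Var(X) = 61 − (7)² = 12

12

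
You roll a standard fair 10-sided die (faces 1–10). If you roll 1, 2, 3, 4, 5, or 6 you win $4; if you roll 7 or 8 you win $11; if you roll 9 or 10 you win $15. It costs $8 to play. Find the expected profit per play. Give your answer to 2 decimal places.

-$0.40

E[payout] = (3/5)·4 + (1/5)·11 + (1/5)·15 = 38/5
Expected profit = 38/5 − 8 = -2/5 ≈ -$0.40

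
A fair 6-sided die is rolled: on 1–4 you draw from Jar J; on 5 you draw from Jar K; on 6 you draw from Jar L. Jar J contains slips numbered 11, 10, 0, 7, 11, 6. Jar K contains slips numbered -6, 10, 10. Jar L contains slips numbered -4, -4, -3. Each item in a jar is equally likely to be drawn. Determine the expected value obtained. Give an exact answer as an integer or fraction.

31/6

E[X | Jar J] = (11 + 10 + 0 + 7 + 11 + 6)/6 = 15/2
E[X | Jar K] = (-6 + 10 + 10)/3 = 14/3
E[X | Jar L] = (-4 − 4 − 3)/3 = -11/3
E[X] = (2/3)·15/2 + (1/6)·14/3 + (1/6)·(-11/3) = 31/6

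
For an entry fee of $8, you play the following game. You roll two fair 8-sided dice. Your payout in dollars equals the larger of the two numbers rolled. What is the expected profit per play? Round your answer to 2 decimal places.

Distribution of the larger of the two numbers rolled: 1 w.p. 1/64, 2 w.p. 3/64, 3 w.p. 5/64, 4 w.p. 7/64, 5 w.p. 9/64, 6 w.p. 11/64, …
E[payout] = (1/64)·1 + (3/64)·2 + (5/64)·3 + (7/64)·4 + (9/64)·5 + (11/64)·6 + (13/64)·7 + (15/64)·8 = 93/16
Expected profit = 93/16 − 8 = -35/16 ≈ -$2.19

-$2.19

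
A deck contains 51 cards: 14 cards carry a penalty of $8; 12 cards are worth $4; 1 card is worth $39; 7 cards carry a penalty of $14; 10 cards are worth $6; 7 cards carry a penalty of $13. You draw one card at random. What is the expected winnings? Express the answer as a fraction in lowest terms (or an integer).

E[payout] = (14/51)·(-8) + (12/51)·4 + (1/51)·39 + (7/51)·(-14) + (10/51)·6 + (7/51)·(-13) = -154/51

-154/51 dollars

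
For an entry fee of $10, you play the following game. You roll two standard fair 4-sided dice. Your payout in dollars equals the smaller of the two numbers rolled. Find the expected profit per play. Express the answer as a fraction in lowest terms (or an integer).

-65/8 dollars

Distribution of the smaller of the two numbers rolled: 1 w.p. 7/16, 2 w.p. 5/16, 3 w.p. 3/16, 4 w.p. 1/16
E[payout] = (7/16)·1 + (5/16)·2 + (3/16)·3 + (1/16)·4 = 15/8
Expected profit = 15/8 − 10 = -65/8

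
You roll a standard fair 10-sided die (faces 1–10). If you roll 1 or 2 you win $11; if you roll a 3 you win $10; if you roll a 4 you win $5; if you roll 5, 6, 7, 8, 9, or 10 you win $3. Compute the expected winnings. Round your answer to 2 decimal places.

$5.50

E[payout] = (3/5)·3 + (1/10)·5 + (1/10)·10 + (1/5)·11 = 11/2
≈ $5.50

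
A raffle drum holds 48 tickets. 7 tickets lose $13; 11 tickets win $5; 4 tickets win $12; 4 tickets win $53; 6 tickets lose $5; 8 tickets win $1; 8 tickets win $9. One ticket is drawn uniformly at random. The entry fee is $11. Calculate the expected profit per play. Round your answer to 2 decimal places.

E[payout] = (7/48)·(-13) + (11/48)·5 + (4/48)·12 + (4/48)·53 + (6/48)·(-5) + (8/48)·1 + (8/48)·9 = 137/24
Expected profit = 137/24 − 11 = -127/24 ≈ -$5.29

-$5.29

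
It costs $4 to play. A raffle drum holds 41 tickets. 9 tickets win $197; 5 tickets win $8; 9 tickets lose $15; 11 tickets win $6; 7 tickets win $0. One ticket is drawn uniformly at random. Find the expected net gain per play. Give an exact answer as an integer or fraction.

E[payout] = (9/41)·197 + (5/41)·8 + (9/41)·(-15) + (11/41)·6 + (7/41)·0 = 1744/41
Expected profit = 1744/41 − 4 = 1580/41

1580/41 dollars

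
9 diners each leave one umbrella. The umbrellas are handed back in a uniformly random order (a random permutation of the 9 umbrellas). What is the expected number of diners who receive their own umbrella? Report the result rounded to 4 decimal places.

Let Xᵢ = 1 if person i gets their own umbrella. For each i, P(Xᵢ=1) = 1/9.
By linearity of expectation, E[X₁+…+X_9] = 9·(1/9) = 1.
≈ 1.0000

1.0000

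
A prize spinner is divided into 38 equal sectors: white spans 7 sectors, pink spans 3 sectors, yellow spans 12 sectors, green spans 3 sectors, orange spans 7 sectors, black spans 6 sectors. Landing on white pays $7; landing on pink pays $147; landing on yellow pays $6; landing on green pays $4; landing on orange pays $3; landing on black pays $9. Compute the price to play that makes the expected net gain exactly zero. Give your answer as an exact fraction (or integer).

E[payout] = (7/38)·7 + (3/38)·147 + (12/38)·6 + (3/38)·4 + (7/38)·3 + (6/38)·9 = 649/38
Fair fee = E[payout] = 649/38

649/38 dollars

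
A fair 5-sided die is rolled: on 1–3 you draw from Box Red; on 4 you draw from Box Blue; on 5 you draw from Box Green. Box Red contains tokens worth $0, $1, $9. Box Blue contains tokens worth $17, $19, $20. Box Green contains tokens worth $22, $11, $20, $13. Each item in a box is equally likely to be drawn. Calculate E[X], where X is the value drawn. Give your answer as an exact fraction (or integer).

271/30 dollars

E[X | Box Red] = (0 + 1 + 9)/3 = 10/3
E[X | Box Blue] = (17 + 19 + 20)/3 = 56/3
E[X | Box Green] = (22 + 11 + 20 + 13)/4 = 33/2
E[X] = (3/5)·10/3 + (1/5)·56/3 + (1/5)·33/2 = 271/30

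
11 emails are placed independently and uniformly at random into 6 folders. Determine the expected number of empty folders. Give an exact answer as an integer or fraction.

Let Xⱼ=1 if folder j is empty. P(Xⱼ=1) = ((6-1)/6)^11 = 48828125/362797056.
By linearity, E[#empty] = 6·48828125/362797056 = 48828125/60466176.

48828125/60466176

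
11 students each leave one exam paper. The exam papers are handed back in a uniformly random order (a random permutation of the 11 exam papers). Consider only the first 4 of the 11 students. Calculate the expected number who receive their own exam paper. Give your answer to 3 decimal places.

0.364

Let Xᵢ = 1 if person i gets their own exam paper. For each i, P(Xᵢ=1) = 1/11.
By linearity of expectation, E[X₁+…+X_4] = 4·(1/11) = 4/11.
≈ 0.364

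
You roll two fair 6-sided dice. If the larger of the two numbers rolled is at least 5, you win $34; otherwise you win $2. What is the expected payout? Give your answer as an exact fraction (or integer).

E[payout] = (4/9)·2 + (5/9)·34 = 178/9

178/9 dollars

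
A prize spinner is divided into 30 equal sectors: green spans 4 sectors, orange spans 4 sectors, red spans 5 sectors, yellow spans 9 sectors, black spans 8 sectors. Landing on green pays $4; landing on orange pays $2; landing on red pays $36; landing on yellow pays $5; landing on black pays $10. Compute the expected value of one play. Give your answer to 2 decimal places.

E[payout] = (4/30)·4 + (4/30)·2 + (5/30)·36 + (9/30)·5 + (8/30)·10 = 329/30
≈ $10.97

$10.97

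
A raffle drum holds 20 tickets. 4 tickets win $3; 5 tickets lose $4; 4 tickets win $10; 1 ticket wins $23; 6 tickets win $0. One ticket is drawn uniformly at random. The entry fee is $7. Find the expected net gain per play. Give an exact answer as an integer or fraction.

-17/4 dollars

E[payout] = (4/20)·3 + (5/20)·(-4) + (4/20)·10 + (1/20)·23 + (6/20)·0 = 11/4
Expected profit = 11/4 − 7 = -17/4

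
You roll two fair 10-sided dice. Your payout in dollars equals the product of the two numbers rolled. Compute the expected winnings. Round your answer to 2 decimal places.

Distribution of the product of the two numbers rolled: 1 w.p. 1/100, 2 w.p. 1/50, 3 w.p. 1/50, 4 w.p. 3/100, 5 w.p. 1/50, 6 w.p. 1/25, …
E[payout] = (1/100)·1 + (1/50)·2 + (1/50)·3 + (3/100)·4 + (1/50)·5 + (1/25)·6 + (1/50)·7 + (1/25)·8 + (3/100)·9 + (1/25)·10 + (1/25)·12 + (1/50)·14 + (1/50)·15 + (3/100)·16 + (1/25)·18 + (1/25)·20 + (1/50)·21 + (1/25)·24 + (1/100)·25 + (1/50)·27 + (1/50)·28 + (1/25)·30 + (1/50)·32 + (1/50)·35 + (3/100)·36 + (1/25)·40 + (1/50)·42 + (1/50)·45 + (1/50)·48 + (1/100)·49 + (1/50)·50 + (1/50)·54 + (1/50)·56 + (1/50)·60 + (1/50)·63 + (1/100)·64 + (1/50)·70 + (1/50)·72 + (1/50)·80 + (1/100)·81 + (1/50)·90 + (1/100)·100 = 121/4
≈ $30.25

$30.25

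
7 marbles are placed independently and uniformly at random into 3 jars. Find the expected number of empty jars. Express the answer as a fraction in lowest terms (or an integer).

Let Xⱼ=1 if jar j is empty. P(Xⱼ=1) = ((3-1)/3)^7 = 128/2187.
By linearity, E[#empty] = 3·128/2187 = 128/729.

128/729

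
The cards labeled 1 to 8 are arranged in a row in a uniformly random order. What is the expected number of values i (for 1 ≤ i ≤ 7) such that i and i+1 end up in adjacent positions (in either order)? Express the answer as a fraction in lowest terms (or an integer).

For each i ∈ {1,…,7}, let Xᵢ = 1 if i and i+1 are adjacent. P(Xᵢ=1) = 2·(8−1)!/8! = 2/8.
By linearity, E[ΣXᵢ] = (7)·(2/8) = 7/4.

7/4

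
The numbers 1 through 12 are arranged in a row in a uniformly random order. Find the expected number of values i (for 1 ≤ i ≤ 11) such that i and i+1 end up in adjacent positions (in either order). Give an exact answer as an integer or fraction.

11/6

For each i ∈ {1,…,11}, let Xᵢ = 1 if i and i+1 are adjacent. P(Xᵢ=1) = 2·(12−1)!/12! = 2/12.
By linearity, E[ΣXᵢ] = (11)·(2/12) = 11/6.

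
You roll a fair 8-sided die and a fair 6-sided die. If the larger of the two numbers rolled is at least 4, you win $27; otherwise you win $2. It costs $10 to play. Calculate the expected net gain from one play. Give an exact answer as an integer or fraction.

197/16 dollars

E[payout] = (3/16)·2 + (13/16)·27 = 357/16
Expected profit = 357/16 − 10 = 197/16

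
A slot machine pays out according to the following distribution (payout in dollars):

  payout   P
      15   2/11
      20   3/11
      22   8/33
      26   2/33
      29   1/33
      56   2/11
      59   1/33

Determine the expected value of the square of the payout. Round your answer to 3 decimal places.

E[X²] = (2/11)·225 + (3/11)·400 + (8/33)·484 + (2/33)·676 + (1/33)·841 + (2/11)·3136 + (1/33)·3481
     = 11104/11 ≈ 1009.455

1009.455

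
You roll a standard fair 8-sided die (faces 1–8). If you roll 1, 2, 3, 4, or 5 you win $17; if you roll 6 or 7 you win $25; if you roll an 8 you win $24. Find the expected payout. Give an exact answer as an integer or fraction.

E[payout] = (5/8)·17 + (1/8)·24 + (1/4)·25 = 159/8

159/8 dollars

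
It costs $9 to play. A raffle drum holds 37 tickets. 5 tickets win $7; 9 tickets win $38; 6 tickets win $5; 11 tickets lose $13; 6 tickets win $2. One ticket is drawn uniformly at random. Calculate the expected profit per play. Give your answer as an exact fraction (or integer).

E[payout] = (5/37)·7 + (9/37)·38 + (6/37)·5 + (11/37)·(-13) + (6/37)·2 = 276/37
Expected profit = 276/37 − 9 = -57/37

-57/37 dollars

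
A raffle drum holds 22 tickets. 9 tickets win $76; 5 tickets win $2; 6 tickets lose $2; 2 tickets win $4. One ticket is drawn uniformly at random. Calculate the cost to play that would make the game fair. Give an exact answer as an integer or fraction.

345/11 dollars

E[payout] = (9/22)·76 + (5/22)·2 + (6/22)·(-2) + (2/22)·4 = 345/11
Fair fee = E[payout] = 345/11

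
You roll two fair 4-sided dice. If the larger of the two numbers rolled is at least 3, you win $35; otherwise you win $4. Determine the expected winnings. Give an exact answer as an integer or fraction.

109/4 dollars

E[payout] = (1/4)·4 + (3/4)·35 = 109/4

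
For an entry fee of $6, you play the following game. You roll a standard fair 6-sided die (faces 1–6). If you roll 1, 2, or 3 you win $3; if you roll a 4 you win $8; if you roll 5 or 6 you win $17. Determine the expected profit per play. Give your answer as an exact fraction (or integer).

5/2 dollars

E[payout] = (1/2)·3 + (1/6)·8 + (1/3)·17 = 17/2
Expected profit = 17/2 − 6 = 5/2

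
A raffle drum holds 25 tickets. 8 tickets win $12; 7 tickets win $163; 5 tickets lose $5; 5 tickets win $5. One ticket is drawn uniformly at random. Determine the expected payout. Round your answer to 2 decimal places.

E[payout] = (8/25)·12 + (7/25)·163 + (5/25)·(-5) + (5/25)·5 = 1237/25
≈ $49.48

$49.48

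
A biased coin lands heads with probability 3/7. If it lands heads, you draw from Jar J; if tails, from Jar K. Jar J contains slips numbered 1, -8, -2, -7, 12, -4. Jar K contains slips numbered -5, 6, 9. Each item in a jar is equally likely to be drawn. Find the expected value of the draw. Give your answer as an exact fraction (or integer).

4/3

E[X | Jar J] = (1 − 8 − 2 − 7 + 12 − 4)/6 = -4/3
E[X | Jar K] = (-5 + 6 + 9)/3 = 10/3
E[X] = (3/7)·(-4/3) + (4/7)·10/3 = 4/3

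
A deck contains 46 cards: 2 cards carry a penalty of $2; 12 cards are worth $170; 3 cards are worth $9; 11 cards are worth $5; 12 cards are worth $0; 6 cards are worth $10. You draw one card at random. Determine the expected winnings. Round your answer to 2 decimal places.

E[payout] = (2/46)·(-2) + (12/46)·170 + (3/46)·9 + (11/46)·5 + (12/46)·0 + (6/46)·10 = 1089/23
≈ $47.35

$47.35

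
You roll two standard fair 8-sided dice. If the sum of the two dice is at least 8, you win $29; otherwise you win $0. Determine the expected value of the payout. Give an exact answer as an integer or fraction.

1247/64 dollars

E[payout] = (21/64)·0 + (43/64)·29 = 1247/64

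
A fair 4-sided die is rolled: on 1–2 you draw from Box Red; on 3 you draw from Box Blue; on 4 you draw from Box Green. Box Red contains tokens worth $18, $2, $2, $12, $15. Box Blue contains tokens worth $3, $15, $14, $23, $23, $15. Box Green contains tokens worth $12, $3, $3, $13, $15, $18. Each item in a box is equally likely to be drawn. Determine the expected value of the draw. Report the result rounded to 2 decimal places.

E[X | Box Red] = (18 + 2 + 2 + 12 + 15)/5 = 49/5
E[X | Box Blue] = (3 + 15 + 14 + 23 + 23 + 15)/6 = 31/2
E[X | Box Green] = (12 + 3 + 3 + 13 + 15 + 18)/6 = 32/3
E[X] = (1/2)·49/5 + (1/4)·31/2 + (1/4)·32/3 = 1373/120 ≈ 11.44

$11.44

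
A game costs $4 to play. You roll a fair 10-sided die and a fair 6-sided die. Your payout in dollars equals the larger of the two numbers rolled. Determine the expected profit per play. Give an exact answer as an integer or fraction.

Distribution of the larger of the two numbers rolled: 1 w.p. 1/60, 2 w.p. 1/20, 3 w.p. 1/12, 4 w.p. 7/60, 5 w.p. 3/20, 6 w.p. 11/60, …
E[payout] = (1/60)·1 + (1/20)·2 + (1/12)·3 + (7/60)·4 + (3/20)·5 + (11/60)·6 + (1/10)·7 + (1/10)·8 + (1/10)·9 + (1/10)·10 = 73/12
Expected profit = 73/12 − 4 = 25/12

25/12 dollars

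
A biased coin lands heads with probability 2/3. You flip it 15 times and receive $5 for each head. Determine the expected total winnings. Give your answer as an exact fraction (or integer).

$50

E[#heads] = 15·2/3 = 10 (linearity over flips).
E[winnings] = 5·10 = 50.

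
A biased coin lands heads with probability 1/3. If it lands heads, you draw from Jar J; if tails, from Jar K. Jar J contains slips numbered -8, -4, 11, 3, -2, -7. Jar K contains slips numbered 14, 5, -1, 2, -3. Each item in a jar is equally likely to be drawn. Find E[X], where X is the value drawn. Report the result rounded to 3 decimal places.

E[X | Jar J] = (-8 − 4 + 11 + 3 − 2 − 7)/6 = -7/6
E[X | Jar K] = (14 + 5 − 1 + 2 − 3)/5 = 17/5
E[X] = (1/3)·(-7/6) + (2/3)·17/5 = 169/90 ≈ 1.878

1.878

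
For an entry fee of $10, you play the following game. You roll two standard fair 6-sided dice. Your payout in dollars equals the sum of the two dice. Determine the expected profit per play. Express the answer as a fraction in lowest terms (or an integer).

-$3

Distribution of the sum of the two dice: 2 w.p. 1/36, 3 w.p. 1/18, 4 w.p. 1/12, 5 w.p. 1/9, 6 w.p. 5/36, 7 w.p. 1/6, …
E[payout] = (1/36)·2 + (1/18)·3 + (1/12)·4 + (1/9)·5 + (5/36)·6 + (1/6)·7 + (5/36)·8 + (1/9)·9 + (1/12)·10 + (1/18)·11 + (1/36)·12 = 7
Expected profit = 7 − 10 = -3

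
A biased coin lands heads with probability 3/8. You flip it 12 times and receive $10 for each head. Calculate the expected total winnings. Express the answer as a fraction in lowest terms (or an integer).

E[#heads] = 12·3/8 = 9/2 (linearity over flips).
E[winnings] = 10·9/2 = 45.

$45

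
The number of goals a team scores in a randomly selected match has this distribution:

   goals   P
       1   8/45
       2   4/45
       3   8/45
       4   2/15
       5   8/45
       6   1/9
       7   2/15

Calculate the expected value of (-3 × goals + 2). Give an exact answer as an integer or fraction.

E[-3x+2] = (8/45)·(-1) + (4/45)·(-4) + (8/45)·(-7) + (2/15)·(-10) + (8/45)·(-13) + (1/9)·(-16) + (2/15)·(-19)
     = -146/15

-146/15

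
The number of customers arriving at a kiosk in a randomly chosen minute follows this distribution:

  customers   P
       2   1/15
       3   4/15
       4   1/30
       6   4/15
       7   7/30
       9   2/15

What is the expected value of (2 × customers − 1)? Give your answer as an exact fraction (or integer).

10

E[2x-1] = (1/15)·3 + (4/15)·5 + (1/30)·7 + (4/15)·11 + (7/30)·13 + (2/15)·17
     = 10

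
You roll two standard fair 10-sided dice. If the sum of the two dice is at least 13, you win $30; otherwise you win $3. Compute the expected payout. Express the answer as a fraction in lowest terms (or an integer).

318/25 dollars

E[payout] = (16/25)·3 + (9/25)·30 = 318/25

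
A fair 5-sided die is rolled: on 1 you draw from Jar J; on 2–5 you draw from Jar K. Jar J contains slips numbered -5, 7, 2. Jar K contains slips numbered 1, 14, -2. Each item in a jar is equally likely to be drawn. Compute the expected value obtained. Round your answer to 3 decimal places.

3.733

E[X | Jar J] = (-5 + 7 + 2)/3 = 4/3
E[X | Jar K] = (1 + 14 − 2)/3 = 13/3
E[X] = (1/5)·4/3 + (4/5)·13/3 = 56/15 ≈ 3.733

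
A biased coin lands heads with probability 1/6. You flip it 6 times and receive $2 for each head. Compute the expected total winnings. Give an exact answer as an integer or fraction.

E[#heads] = 6·1/6 = 1 (linearity over flips).
E[winnings] = 2·1 = 2.

$2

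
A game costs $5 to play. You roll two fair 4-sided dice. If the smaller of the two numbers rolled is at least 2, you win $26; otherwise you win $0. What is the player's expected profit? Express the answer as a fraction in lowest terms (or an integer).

E[payout] = (7/16)·0 + (9/16)·26 = 117/8
Expected profit = 117/8 − 5 = 77/8

77/8 dollars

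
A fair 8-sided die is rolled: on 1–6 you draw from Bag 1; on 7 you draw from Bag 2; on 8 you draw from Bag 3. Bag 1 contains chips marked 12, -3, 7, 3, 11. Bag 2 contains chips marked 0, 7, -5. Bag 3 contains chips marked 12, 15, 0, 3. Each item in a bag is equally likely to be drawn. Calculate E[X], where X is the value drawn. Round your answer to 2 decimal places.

E[X | Bag 1] = (12 − 3 + 7 + 3 + 11)/5 = 6
E[X | Bag 2] = (0 + 7 − 5)/3 = 2/3
E[X | Bag 3] = (12 + 15 + 0 + 3)/4 = 15/2
E[X] = (3/4)·6 + (1/8)·2/3 + (1/8)·15/2 = 265/48 ≈ 5.52

5.52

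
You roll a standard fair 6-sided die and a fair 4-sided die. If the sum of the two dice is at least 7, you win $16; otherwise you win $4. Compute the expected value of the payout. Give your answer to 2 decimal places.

E[payout] = (7/12)·4 + (5/12)·16 = 9
≈ $9.00

$9.00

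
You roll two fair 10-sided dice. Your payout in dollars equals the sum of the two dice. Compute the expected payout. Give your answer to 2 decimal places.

$11.00

Distribution of the sum of the two dice: 2 w.p. 1/100, 3 w.p. 1/50, 4 w.p. 3/100, 5 w.p. 1/25, 6 w.p. 1/20, 7 w.p. 3/50, …
E[payout] = (1/100)·2 + (1/50)·3 + (3/100)·4 + (1/25)·5 + (1/20)·6 + (3/50)·7 + (7/100)·8 + (2/25)·9 + (9/100)·10 + (1/10)·11 + (9/100)·12 + (2/25)·13 + (7/100)·14 + (3/50)·15 + (1/20)·16 + (1/25)·17 + (3/100)·18 + (1/50)·19 + (1/100)·20 = 11
≈ $11.00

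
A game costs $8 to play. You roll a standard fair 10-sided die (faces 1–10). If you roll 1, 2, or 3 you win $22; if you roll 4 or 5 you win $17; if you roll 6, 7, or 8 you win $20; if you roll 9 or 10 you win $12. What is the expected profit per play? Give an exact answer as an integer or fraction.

52/5 dollars

E[payout] = (1/5)·12 + (1/5)·17 + (3/10)·20 + (3/10)·22 = 92/5
Expected profit = 92/5 − 8 = 52/5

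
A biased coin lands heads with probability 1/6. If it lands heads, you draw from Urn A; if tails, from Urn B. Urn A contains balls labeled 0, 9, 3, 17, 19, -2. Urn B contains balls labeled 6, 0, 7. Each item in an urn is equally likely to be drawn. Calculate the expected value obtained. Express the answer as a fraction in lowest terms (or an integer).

E[X | Urn A] = (0 + 9 + 3 + 17 + 19 − 2)/6 = 23/3
E[X | Urn B] = (6 + 0 + 7)/3 = 13/3
E[X] = (1/6)·23/3 + (5/6)·13/3 = 44/9

44/9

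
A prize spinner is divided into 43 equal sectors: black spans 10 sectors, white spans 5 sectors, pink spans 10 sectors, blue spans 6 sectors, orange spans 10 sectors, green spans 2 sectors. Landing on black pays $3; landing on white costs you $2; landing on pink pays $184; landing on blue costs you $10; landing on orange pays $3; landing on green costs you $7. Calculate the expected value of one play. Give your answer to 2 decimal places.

E[payout] = (10/43)·3 + (5/43)·(-2) + (10/43)·184 + (6/43)·(-10) + (10/43)·3 + (2/43)·(-7) = 1816/43
≈ $42.23

$42.23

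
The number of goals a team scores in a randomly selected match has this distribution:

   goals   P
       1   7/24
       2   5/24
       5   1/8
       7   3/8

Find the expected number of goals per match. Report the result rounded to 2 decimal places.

E[X] = (7/24)·1 + (5/24)·2 + (1/8)·5 + (3/8)·7
     = 95/24 ≈ 3.96

3.96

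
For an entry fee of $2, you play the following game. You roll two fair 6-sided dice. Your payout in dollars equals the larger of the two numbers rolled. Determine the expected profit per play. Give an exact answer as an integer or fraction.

89/36 dollars

Distribution of the larger of the two numbers rolled: 1 w.p. 1/36, 2 w.p. 1/12, 3 w.p. 5/36, 4 w.p. 7/36, 5 w.p. 1/4, 6 w.p. 11/36
E[payout] = (1/36)·1 + (1/12)·2 + (5/36)·3 + (7/36)·4 + (1/4)·5 + (11/36)·6 = 161/36
Expected profit = 161/36 − 2 = 89/36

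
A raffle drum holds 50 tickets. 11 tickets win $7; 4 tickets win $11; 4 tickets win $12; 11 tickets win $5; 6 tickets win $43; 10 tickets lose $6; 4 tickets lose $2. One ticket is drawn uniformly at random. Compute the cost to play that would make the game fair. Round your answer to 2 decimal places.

E[payout] = (11/50)·7 + (4/50)·11 + (4/50)·12 + (11/50)·5 + (6/50)·43 + (10/50)·(-6) + (4/50)·(-2) = 207/25
Fair fee = E[payout] = 207/25 ≈ $8.28

$8.28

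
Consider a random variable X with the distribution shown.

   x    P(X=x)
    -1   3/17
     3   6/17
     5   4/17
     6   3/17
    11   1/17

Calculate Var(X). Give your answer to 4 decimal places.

8.5329

E[X] = (3/17)·(-1) + (6/17)·3 + (4/17)·5 + (3/17)·6 + (1/17)·11 = 64/17
E[X²] = (3/17)·1 + (6/17)·9 + (4/17)·25 + (3/17)·36 + (1/17)·121 = 386/17
Var(X) = 386/17 − (64/17)² = 2466/289 ≈ 8.5329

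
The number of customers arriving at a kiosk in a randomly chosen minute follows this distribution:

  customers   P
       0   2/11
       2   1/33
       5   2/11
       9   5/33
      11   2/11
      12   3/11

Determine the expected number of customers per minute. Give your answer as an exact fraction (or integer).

251/33

E[X] = (2/11)·0 + (1/33)·2 + (2/11)·5 + (5/33)·9 + (2/11)·11 + (3/11)·12
     = 251/33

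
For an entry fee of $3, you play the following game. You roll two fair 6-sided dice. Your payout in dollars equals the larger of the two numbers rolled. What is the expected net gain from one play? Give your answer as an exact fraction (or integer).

Distribution of the larger of the two numbers rolled: 1 w.p. 1/36, 2 w.p. 1/12, 3 w.p. 5/36, 4 w.p. 7/36, 5 w.p. 1/4, 6 w.p. 11/36
E[payout] = (1/36)·1 + (1/12)·2 + (5/36)·3 + (7/36)·4 + (1/4)·5 + (11/36)·6 = 161/36
Expected profit = 161/36 − 3 = 53/36

53/36 dollars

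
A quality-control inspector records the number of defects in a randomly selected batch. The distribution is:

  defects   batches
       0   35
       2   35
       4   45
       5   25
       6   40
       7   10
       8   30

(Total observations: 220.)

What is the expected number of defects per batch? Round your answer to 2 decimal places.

4.20

Total = 220, so P(defects=0) = 35/220, etc.
E[X] = (7/44)·0 + (7/44)·2 + (9/44)·4 + (5/44)·5 + (2/11)·6 + (1/22)·7 + (3/22)·8
     = 185/44 ≈ 4.20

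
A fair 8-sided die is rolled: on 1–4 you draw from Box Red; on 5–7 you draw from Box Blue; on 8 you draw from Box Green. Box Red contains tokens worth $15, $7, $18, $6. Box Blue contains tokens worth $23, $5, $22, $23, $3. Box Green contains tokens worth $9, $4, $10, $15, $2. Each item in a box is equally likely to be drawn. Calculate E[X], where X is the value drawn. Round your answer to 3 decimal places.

$12.450

E[X | Box Red] = (15 + 7 + 18 + 6)/4 = 23/2
E[X | Box Blue] = (23 + 5 + 22 + 23 + 3)/5 = 76/5
E[X | Box Green] = (9 + 4 + 10 + 15 + 2)/5 = 8
E[X] = (1/2)·23/2 + (3/8)·76/5 + (1/8)·8 = 249/20 ≈ 12.450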